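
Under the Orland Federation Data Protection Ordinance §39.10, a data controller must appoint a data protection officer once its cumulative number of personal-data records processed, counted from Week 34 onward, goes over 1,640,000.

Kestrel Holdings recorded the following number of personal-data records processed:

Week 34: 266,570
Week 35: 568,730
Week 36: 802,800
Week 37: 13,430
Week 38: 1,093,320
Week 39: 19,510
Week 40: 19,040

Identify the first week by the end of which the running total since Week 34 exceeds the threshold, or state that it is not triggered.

Through Week 34: 266,570
Through Week 35: 835,300
Through Week 36: 1,638,100
Through Week 37: 1,651,530 ← exceeds threshold

Week 37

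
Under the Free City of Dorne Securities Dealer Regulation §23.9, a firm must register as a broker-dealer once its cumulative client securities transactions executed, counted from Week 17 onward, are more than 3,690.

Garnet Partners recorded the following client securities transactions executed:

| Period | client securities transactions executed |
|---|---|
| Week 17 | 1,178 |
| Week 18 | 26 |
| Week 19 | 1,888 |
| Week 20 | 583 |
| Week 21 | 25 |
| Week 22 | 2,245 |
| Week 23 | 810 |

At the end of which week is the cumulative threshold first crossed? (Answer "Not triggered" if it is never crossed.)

Week 21

Through Week 17: 1,178
Through Week 18: 1,204
Through Week 19: 3,092
Through Week 20: 3,675
Through Week 21: 3,700 ← exceeds threshold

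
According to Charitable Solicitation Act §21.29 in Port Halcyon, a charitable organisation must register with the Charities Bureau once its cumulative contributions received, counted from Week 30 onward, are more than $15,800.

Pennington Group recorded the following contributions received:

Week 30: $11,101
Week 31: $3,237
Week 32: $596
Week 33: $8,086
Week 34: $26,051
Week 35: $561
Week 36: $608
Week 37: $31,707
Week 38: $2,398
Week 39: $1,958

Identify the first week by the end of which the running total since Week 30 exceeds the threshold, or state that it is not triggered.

Through Week 30: $11,101
Through Week 31: $14,338
Through Week 32: $14,934
Through Week 33: $23,020 ← exceeds threshold

Week 33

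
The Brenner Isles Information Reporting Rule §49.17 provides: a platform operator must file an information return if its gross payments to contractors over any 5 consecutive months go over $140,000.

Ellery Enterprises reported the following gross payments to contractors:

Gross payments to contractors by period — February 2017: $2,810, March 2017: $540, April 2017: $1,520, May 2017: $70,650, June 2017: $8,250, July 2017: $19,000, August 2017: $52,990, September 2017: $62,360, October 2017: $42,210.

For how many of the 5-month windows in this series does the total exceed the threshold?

3

February 2017–June 2017: $2,810 + $540 + $1,520 + $70,650 + $8,250 = $83,770 (under)
March 2017–July 2017: $540 + $1,520 + $70,650 + $8,250 + $19,000 = $99,960 (under)
April 2017–August 2017: $1,520 + $70,650 + $8,250 + $19,000 + $52,990 = $152,410 (over)
May 2017–September 2017: $70,650 + $8,250 + $19,000 + $52,990 + $62,360 = $213,250 (over)
June 2017–October 2017: $8,250 + $19,000 + $52,990 + $62,360 + $42,210 = $184,810 (over)
3 windows exceed the threshold.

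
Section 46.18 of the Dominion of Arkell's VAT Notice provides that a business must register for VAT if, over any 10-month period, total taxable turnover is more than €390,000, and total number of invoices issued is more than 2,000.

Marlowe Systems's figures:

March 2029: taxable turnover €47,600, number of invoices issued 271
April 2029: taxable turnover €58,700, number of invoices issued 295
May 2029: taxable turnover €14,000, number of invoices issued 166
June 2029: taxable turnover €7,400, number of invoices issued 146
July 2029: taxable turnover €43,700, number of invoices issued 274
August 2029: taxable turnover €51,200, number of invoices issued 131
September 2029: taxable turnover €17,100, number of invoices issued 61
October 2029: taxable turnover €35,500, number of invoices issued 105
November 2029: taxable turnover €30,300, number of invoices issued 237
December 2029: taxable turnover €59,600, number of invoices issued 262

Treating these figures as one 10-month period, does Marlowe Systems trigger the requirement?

Total taxable turnover: €47,600 + €58,700 + €14,000 + €7,400 + €43,700 + €51,200 + €17,100 + €35,500 + €30,300 + €59,600 = €365,100 (≤ €390,000).
Total number of invoices issued: 271 + 295 + 166 + 146 + 274 + 131 + 61 + 105 + 237 + 262 = 1,948 (≤ 2,000).
The test is 'and': the rule requires both, and at least one is not exceeded.

No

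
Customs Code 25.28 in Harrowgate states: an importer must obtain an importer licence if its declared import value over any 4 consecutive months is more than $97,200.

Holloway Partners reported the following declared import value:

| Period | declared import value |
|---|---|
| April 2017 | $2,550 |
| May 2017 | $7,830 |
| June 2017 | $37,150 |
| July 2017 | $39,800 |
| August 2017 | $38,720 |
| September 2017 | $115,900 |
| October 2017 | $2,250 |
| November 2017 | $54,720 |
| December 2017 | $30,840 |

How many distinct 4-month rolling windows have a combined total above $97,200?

5

April 2017–July 2017: $2,550 + $7,830 + $37,150 + $39,800 = $87,330 (under)
May 2017–August 2017: $7,830 + $37,150 + $39,800 + $38,720 = $123,500 (over)
June 2017–September 2017: $37,150 + $39,800 + $38,720 + $115,900 = $231,570 (over)
July 2017–October 2017: $39,800 + $38,720 + $115,900 + $2,250 = $196,670 (over)
August 2017–November 2017: $38,720 + $115,900 + $2,250 + $54,720 = $211,590 (over)
September 2017–December 2017: $115,900 + $2,250 + $54,720 + $30,840 = $203,710 (over)
5 windows exceed the threshold.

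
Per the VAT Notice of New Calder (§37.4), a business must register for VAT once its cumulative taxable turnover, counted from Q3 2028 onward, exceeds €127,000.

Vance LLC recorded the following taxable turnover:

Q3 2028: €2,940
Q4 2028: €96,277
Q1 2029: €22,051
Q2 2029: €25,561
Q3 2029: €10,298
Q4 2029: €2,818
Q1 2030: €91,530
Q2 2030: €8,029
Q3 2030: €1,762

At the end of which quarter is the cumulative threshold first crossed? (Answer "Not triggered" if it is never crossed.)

Through Q3 2028: €2,940
Through Q4 2028: €99,217
Through Q1 2029: €121,268
Through Q2 2029: €146,829 ← exceeds threshold

Q2 2029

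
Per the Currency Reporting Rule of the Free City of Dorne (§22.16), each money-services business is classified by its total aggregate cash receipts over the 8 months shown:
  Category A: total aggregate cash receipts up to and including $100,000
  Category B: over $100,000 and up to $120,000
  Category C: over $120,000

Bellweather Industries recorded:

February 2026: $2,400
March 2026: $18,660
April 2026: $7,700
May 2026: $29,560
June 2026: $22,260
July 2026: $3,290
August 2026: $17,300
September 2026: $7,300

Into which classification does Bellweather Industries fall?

Total aggregate cash receipts: $2,400 + $18,660 + $7,700 + $29,560 + $22,260 + $3,290 + $17,300 + $7,300 = $108,470.
$100,000 < $108,470 ≤ $120,000, so Category B applies.

Category B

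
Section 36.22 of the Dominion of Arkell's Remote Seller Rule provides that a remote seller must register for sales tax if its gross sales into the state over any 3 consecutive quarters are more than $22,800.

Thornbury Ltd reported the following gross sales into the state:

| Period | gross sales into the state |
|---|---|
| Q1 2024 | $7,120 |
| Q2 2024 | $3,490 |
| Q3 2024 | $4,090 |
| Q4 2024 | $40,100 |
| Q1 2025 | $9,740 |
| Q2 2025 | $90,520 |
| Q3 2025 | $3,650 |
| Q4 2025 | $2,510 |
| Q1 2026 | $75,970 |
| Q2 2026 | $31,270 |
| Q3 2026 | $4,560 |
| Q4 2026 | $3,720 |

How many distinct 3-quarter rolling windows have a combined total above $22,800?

Q1 2024–Q3 2024: $7,120 + $3,490 + $4,090 = $14,700 (under)
Q2 2024–Q4 2024: $3,490 + $4,090 + $40,100 = $47,680 (over)
Q3 2024–Q1 2025: $4,090 + $40,100 + $9,740 = $53,930 (over)
Q4 2024–Q2 2025: $40,100 + $9,740 + $90,520 = $140,360 (over)
Q1 2025–Q3 2025: $9,740 + $90,520 + $3,650 = $103,910 (over)
Q2 2025–Q4 2025: $90,520 + $3,650 + $2,510 = $96,680 (over)
Q3 2025–Q1 2026: $3,650 + $2,510 + $75,970 = $82,130 (over)
Q4 2025–Q2 2026: $2,510 + $75,970 + $31,270 = $109,750 (over)
Q1 2026–Q3 2026: $75,970 + $31,270 + $4,560 = $111,800 (over)
Q2 2026–Q4 2026: $31,270 + $4,560 + $3,720 = $39,550 (over)
9 windows exceed the threshold.

9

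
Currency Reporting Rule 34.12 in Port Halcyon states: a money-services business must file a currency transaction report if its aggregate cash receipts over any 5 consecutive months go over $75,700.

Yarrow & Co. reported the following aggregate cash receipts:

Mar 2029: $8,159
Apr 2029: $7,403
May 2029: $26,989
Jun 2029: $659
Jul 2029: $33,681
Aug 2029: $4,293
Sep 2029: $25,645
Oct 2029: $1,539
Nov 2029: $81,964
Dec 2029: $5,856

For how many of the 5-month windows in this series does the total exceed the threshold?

4

Mar 2029–Jul 2029: $8,159 + $7,403 + $26,989 + $659 + $33,681 = $76,891 (over)
Apr 2029–Aug 2029: $7,403 + $26,989 + $659 + $33,681 + $4,293 = $73,025 (under)
May 2029–Sep 2029: $26,989 + $659 + $33,681 + $4,293 + $25,645 = $91,267 (over)
Jun 2029–Oct 2029: $659 + $33,681 + $4,293 + $25,645 + $1,539 = $65,817 (under)
Jul 2029–Nov 2029: $33,681 + $4,293 + $25,645 + $1,539 + $81,964 = $147,122 (over)
Aug 2029–Dec 2029: $4,293 + $25,645 + $1,539 + $81,964 + $5,856 = $119,297 (over)
4 windows exceed the threshold.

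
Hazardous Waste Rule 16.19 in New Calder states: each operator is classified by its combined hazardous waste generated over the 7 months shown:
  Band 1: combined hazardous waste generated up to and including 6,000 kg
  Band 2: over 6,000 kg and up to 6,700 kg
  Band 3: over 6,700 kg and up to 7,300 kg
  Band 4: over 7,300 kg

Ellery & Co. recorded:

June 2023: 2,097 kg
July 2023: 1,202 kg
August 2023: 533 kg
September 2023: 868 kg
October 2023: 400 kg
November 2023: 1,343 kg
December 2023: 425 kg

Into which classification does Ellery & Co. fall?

Band 3

Combined hazardous waste generated: 2,097 kg + 1,202 kg + 533 kg + 868 kg + 400 kg + 1,343 kg + 425 kg = 6,868 kg.
6,700 kg < 6,868 kg ≤ 7,300 kg, so Band 3 applies.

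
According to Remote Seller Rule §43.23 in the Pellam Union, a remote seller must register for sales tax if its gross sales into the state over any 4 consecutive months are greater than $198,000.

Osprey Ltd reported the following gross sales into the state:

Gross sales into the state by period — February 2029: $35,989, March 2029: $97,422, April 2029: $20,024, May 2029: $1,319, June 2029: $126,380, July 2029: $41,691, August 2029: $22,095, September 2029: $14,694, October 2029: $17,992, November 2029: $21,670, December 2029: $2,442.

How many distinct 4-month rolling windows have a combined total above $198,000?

February 2029–May 2029: $35,989 + $97,422 + $20,024 + $1,319 = $154,754 (under)
March 2029–June 2029: $97,422 + $20,024 + $1,319 + $126,380 = $245,145 (over)
April 2029–July 2029: $20,024 + $1,319 + $126,380 + $41,691 = $189,414 (under)
May 2029–August 2029: $1,319 + $126,380 + $41,691 + $22,095 = $191,485 (under)
June 2029–September 2029: $126,380 + $41,691 + $22,095 + $14,694 = $204,860 (over)
July 2029–October 2029: $41,691 + $22,095 + $14,694 + $17,992 = $96,472 (under)
August 2029–November 2029: $22,095 + $14,694 + $17,992 + $21,670 = $76,451 (under)
September 2029–December 2029: $14,694 + $17,992 + $21,670 + $2,442 = $56,798 (under)
2 windows exceed the threshold.

2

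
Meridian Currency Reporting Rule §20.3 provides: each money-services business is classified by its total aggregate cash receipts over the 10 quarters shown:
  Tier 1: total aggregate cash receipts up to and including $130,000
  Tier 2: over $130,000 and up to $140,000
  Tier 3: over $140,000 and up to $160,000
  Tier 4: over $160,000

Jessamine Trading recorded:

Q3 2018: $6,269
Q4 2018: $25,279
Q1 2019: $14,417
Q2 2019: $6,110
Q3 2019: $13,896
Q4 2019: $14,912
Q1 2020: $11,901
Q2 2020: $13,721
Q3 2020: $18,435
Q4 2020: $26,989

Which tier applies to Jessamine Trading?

Tier 3

Total aggregate cash receipts: $6,269 + $25,279 + $14,417 + $6,110 + $13,896 + $14,912 + $11,901 + $13,721 + $18,435 + $26,989 = $151,929.
$140,000 < $151,929 ≤ $160,000, so Tier 3 applies.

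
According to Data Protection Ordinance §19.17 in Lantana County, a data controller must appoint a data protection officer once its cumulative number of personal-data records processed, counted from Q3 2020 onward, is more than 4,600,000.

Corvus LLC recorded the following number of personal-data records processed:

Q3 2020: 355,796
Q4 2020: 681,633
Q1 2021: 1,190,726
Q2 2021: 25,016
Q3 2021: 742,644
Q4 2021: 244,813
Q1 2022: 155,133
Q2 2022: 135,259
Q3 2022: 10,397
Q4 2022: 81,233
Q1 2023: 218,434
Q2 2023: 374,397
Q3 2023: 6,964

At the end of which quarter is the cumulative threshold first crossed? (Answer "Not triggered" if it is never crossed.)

Through Q3 2020: 355,796
Through Q4 2020: 1,037,429
Through Q1 2021: 2,228,155
Through Q2 2021: 2,253,171
Through Q3 2021: 2,995,815
Through Q4 2021: 3,240,628
Through Q1 2022: 3,395,761
Through Q2 2022: 3,531,020
Through Q3 2022: 3,541,417
Through Q4 2022: 3,622,650
Through Q1 2023: 3,841,084
Through Q2 2023: 4,215,481
Through Q3 2023: 4,222,445
Final cumulative total 4,222,445 ≤ 4,600,000; the threshold is never exceeded.

Not triggered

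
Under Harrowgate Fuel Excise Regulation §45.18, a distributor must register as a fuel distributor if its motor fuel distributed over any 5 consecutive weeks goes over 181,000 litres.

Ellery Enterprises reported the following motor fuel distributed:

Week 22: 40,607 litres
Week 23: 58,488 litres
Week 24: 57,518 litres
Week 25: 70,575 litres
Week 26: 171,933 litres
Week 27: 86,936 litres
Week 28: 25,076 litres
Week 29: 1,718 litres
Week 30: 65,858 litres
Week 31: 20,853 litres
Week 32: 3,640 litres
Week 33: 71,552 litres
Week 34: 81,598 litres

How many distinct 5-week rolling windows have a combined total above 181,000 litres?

Week 22–Week 26: 40,607 litres + 58,488 litres + 57,518 litres + 70,575 litres + 171,933 litres = 399,121 litres (over)
Week 23–Week 27: 58,488 litres + 57,518 litres + 70,575 litres + 171,933 litres + 86,936 litres = 445,450 litres (over)
Week 24–Week 28: 57,518 litres + 70,575 litres + 171,933 litres + 86,936 litres + 25,076 litres = 412,038 litres (over)
Week 25–Week 29: 70,575 litres + 171,933 litres + 86,936 litres + 25,076 litres + 1,718 litres = 356,238 litres (over)
Week 26–Week 30: 171,933 litres + 86,936 litres + 25,076 litres + 1,718 litres + 65,858 litres = 351,521 litres (over)
Week 27–Week 31: 86,936 litres + 25,076 litres + 1,718 litres + 65,858 litres + 20,853 litres = 200,441 litres (over)
Week 28–Week 32: 25,076 litres + 1,718 litres + 65,858 litres + 20,853 litres + 3,640 litres = 117,145 litres (under)
Week 29–Week 33: 1,718 litres + 65,858 litres + 20,853 litres + 3,640 litres + 71,552 litres = 163,621 litres (under)
Week 30–Week 34: 65,858 litres + 20,853 litres + 3,640 litres + 71,552 litres + 81,598 litres = 243,501 litres (over)
7 windows exceed the threshold.

7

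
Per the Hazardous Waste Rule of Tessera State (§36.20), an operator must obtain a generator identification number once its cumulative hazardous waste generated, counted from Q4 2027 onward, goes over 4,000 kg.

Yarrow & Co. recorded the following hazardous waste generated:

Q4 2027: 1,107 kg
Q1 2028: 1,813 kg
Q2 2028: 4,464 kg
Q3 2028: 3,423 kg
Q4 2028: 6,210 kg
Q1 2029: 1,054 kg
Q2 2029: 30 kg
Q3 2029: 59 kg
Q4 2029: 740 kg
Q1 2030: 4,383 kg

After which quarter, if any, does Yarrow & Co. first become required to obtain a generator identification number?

Through Q4 2027: 1,107 kg
Through Q1 2028: 2,920 kg
Through Q2 2028: 7,384 kg ← exceeds threshold

Q2 2028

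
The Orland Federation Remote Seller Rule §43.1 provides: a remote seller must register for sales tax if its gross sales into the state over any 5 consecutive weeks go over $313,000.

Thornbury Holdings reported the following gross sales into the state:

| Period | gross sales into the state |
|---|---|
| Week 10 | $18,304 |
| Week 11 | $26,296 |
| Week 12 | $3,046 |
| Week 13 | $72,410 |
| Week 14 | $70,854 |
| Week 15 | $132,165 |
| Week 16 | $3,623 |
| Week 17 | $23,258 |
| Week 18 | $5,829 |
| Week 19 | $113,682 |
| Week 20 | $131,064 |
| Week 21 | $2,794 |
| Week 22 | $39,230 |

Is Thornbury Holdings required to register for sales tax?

Week 10–Week 14: $18,304 + $26,296 + $3,046 + $72,410 + $70,854 = $190,910 (under)
Week 11–Week 15: $26,296 + $3,046 + $72,410 + $70,854 + $132,165 = $304,771 (under)
Week 12–Week 16: $3,046 + $72,410 + $70,854 + $132,165 + $3,623 = $282,098 (under)
Week 13–Week 17: $72,410 + $70,854 + $132,165 + $3,623 + $23,258 = $302,310 (under)
Week 14–Week 18: $70,854 + $132,165 + $3,623 + $23,258 + $5,829 = $235,729 (under)
Week 15–Week 19: $132,165 + $3,623 + $23,258 + $5,829 + $113,682 = $278,557 (under)
Week 16–Week 20: $3,623 + $23,258 + $5,829 + $113,682 + $131,064 = $277,456 (under)
Week 17–Week 21: $23,258 + $5,829 + $113,682 + $131,064 + $2,794 = $276,627 (under)
Week 18–Week 22: $5,829 + $113,682 + $131,064 + $2,794 + $39,230 = $292,599 (under)
No window exceeds $313,000.

No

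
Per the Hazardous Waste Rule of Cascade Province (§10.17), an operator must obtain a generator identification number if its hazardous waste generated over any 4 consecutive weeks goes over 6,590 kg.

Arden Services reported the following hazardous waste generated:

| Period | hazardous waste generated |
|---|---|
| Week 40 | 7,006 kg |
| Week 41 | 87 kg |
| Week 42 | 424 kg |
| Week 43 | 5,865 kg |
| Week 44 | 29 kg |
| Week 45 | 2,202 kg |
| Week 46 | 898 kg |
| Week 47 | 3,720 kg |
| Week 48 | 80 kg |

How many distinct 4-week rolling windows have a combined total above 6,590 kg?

Week 40–Week 43: 7,006 kg + 87 kg + 424 kg + 5,865 kg = 13,382 kg (over)
Week 41–Week 44: 87 kg + 424 kg + 5,865 kg + 29 kg = 6,405 kg (under)
Week 42–Week 45: 424 kg + 5,865 kg + 29 kg + 2,202 kg = 8,520 kg (over)
Week 43–Week 46: 5,865 kg + 29 kg + 2,202 kg + 898 kg = 8,994 kg (over)
Week 44–Week 47: 29 kg + 2,202 kg + 898 kg + 3,720 kg = 6,849 kg (over)
Week 45–Week 48: 2,202 kg + 898 kg + 3,720 kg + 80 kg = 6,900 kg (over)
5 windows exceed the threshold.

5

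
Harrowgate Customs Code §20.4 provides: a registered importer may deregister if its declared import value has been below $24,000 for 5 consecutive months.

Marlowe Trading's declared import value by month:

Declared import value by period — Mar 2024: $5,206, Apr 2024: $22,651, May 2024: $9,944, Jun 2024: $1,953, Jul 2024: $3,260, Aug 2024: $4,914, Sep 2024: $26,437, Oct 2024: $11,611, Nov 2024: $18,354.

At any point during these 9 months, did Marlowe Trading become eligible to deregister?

Yes

Months below $24,000: Mar 2024, Apr 2024, May 2024, Jun 2024, Jul 2024, Aug 2024, Oct 2024, Nov 2024.
Longest run of consecutive months below the threshold: 6.
6 ≥ 5, so Marlowe Trading became eligible.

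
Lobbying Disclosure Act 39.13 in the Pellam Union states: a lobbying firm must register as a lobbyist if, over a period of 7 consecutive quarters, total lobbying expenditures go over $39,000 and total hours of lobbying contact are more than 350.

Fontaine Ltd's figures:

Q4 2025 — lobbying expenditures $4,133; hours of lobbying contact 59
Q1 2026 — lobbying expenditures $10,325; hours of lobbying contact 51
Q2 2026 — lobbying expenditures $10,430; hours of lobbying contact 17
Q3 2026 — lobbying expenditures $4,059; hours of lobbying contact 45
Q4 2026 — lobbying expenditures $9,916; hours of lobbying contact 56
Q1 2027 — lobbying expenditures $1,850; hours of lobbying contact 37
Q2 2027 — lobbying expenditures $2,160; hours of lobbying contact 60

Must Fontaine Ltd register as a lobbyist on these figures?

Total lobbying expenditures: $4,133 + $10,325 + $10,430 + $4,059 + $9,916 + $1,850 + $2,160 = $42,873 (> $39,000).
Total hours of lobbying contact: 59 + 51 + 17 + 45 + 56 + 37 + 60 = 325 (≤ 350).
The test is 'and': the rule requires both, and at least one is not exceeded.

No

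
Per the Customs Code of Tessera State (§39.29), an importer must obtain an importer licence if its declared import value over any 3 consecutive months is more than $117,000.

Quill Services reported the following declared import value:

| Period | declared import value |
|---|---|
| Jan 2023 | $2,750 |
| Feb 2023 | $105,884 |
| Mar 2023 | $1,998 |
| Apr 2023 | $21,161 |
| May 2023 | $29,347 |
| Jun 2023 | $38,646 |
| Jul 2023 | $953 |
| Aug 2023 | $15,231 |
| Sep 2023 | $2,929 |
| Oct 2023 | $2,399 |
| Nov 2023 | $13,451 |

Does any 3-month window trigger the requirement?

Yes

Jan 2023–Mar 2023: $2,750 + $105,884 + $1,998 = $110,632 (under)
Feb 2023–Apr 2023: $105,884 + $1,998 + $21,161 = $129,043 (over)
Mar 2023–May 2023: $1,998 + $21,161 + $29,347 = $52,506 (under)
Apr 2023–Jun 2023: $21,161 + $29,347 + $38,646 = $89,154 (under)
May 2023–Jul 2023: $29,347 + $38,646 + $953 = $68,946 (under)
Jun 2023–Aug 2023: $38,646 + $953 + $15,231 = $54,830 (under)
Jul 2023–Sep 2023: $953 + $15,231 + $2,929 = $19,113 (under)
Aug 2023–Oct 2023: $15,231 + $2,929 + $2,399 = $20,559 (under)
Sep 2023–Nov 2023: $2,929 + $2,399 + $13,451 = $18,779 (under)
At least one window exceeds $117,000.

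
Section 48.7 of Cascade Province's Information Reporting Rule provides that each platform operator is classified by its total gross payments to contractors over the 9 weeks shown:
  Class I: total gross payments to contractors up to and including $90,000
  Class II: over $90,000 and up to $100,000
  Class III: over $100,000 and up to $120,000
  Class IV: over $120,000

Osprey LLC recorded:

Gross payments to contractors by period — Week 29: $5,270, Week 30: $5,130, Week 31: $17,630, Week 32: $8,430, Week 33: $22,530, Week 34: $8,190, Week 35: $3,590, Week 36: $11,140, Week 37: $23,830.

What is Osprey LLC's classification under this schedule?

Total gross payments to contractors: $5,270 + $5,130 + $17,630 + $8,430 + $22,530 + $8,190 + $3,590 + $11,140 + $23,830 = $105,740.
$100,000 < $105,740 ≤ $120,000, so Class III applies.

Class III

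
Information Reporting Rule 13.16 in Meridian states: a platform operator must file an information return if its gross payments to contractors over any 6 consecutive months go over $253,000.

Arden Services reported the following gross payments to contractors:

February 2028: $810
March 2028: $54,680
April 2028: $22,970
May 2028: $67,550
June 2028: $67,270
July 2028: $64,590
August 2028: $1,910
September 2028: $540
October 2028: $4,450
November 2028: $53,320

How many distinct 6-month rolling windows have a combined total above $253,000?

2

February 2028–July 2028: $810 + $54,680 + $22,970 + $67,550 + $67,270 + $64,590 = $277,870 (over)
March 2028–August 2028: $54,680 + $22,970 + $67,550 + $67,270 + $64,590 + $1,910 = $278,970 (over)
April 2028–September 2028: $22,970 + $67,550 + $67,270 + $64,590 + $1,910 + $540 = $224,830 (under)
May 2028–October 2028: $67,550 + $67,270 + $64,590 + $1,910 + $540 + $4,450 = $206,310 (under)
June 2028–November 2028: $67,270 + $64,590 + $1,910 + $540 + $4,450 + $53,320 = $192,080 (under)
2 windows exceed the threshold.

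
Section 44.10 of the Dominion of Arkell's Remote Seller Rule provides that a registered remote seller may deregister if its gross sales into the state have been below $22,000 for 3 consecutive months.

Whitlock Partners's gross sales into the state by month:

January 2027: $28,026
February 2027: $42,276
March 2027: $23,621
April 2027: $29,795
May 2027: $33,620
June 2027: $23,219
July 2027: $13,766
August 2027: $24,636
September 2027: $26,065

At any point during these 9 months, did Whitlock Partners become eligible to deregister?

Months below $22,000: July 2027.
Longest run of consecutive months below the threshold: 1.
1 < 3, so Whitlock Partners never became eligible.

No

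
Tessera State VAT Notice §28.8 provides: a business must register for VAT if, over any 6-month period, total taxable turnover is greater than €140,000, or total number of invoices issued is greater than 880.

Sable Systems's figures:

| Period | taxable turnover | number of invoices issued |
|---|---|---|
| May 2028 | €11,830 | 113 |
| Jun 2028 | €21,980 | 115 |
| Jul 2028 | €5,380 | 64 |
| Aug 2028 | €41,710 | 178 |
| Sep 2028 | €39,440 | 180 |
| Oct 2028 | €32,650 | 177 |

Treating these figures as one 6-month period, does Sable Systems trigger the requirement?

Total taxable turnover: €11,830 + €21,980 + €5,380 + €41,710 + €39,440 + €32,650 = €152,990 (> €140,000).
Total number of invoices issued: 113 + 115 + 64 + 178 + 180 + 177 = 827 (≤ 880).
The test is 'or': at least one threshold is exceeded.

Yes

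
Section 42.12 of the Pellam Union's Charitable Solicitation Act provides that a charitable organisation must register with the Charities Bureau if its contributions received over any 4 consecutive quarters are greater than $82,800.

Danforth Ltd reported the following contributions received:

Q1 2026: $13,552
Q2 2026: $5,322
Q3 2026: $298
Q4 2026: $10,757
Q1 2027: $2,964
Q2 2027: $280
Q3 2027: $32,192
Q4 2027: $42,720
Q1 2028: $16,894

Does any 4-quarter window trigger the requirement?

Yes

Q1 2026–Q4 2026: $13,552 + $5,322 + $298 + $10,757 = $29,929 (under)
Q2 2026–Q1 2027: $5,322 + $298 + $10,757 + $2,964 = $19,341 (under)
Q3 2026–Q2 2027: $298 + $10,757 + $2,964 + $280 = $14,299 (under)
Q4 2026–Q3 2027: $10,757 + $2,964 + $280 + $32,192 = $46,193 (under)
Q1 2027–Q4 2027: $2,964 + $280 + $32,192 + $42,720 = $78,156 (under)
Q2 2027–Q1 2028: $280 + $32,192 + $42,720 + $16,894 = $92,086 (over)
At least one window exceeds $82,800.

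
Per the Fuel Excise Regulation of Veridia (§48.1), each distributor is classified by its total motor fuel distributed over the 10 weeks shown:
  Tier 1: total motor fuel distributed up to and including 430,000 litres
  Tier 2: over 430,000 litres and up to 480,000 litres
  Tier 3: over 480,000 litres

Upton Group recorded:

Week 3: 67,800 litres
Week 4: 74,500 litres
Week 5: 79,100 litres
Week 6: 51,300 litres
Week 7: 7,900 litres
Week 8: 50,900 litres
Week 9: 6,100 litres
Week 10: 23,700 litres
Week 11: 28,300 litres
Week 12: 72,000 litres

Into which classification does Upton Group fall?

Tier 2

Total motor fuel distributed: 67,800 litres + 74,500 litres + 79,100 litres + 51,300 litres + 7,900 litres + 50,900 litres + 6,100 litres + 23,700 litres + 28,300 litres + 72,000 litres = 461,600 litres.
430,000 litres < 461,600 litres ≤ 480,000 litres, so Tier 2 applies.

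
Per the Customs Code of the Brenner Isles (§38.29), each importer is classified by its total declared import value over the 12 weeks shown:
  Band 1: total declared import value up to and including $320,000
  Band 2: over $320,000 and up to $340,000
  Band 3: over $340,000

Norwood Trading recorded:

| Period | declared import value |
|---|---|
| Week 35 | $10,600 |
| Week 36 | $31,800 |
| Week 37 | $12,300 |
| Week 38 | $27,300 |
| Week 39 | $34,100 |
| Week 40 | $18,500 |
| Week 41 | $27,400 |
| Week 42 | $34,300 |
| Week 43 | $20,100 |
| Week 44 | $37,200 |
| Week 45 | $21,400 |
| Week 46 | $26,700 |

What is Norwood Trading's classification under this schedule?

Total declared import value: $10,600 + $31,800 + $12,300 + $27,300 + $34,100 + $18,500 + $27,400 + $34,300 + $20,100 + $37,200 + $21,400 + $26,700 = $301,700.
$301,700 ≤ $320,000, so Band 1 applies.

Band 1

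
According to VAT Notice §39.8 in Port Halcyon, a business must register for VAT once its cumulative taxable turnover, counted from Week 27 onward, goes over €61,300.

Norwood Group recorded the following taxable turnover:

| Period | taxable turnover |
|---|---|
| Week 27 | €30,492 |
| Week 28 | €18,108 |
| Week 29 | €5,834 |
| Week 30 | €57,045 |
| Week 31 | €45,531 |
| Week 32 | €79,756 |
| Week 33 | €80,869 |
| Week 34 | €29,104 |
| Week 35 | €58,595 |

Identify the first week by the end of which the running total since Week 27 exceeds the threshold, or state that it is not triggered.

Week 30

Through Week 27: €30,492
Through Week 28: €48,600
Through Week 29: €54,434
Through Week 30: €111,479 ← exceeds threshold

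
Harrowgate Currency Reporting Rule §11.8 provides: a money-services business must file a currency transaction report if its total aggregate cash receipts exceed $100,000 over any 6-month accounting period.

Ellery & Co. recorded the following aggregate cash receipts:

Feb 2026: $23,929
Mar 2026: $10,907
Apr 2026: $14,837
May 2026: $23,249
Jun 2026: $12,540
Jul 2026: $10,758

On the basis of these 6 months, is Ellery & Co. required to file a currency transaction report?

No

Total aggregate cash receipts: $23,929 + $10,907 + $14,837 + $23,249 + $12,540 + $10,758 = $96,220.
$96,220 ≤ $100,000, so the threshold is not exceeded.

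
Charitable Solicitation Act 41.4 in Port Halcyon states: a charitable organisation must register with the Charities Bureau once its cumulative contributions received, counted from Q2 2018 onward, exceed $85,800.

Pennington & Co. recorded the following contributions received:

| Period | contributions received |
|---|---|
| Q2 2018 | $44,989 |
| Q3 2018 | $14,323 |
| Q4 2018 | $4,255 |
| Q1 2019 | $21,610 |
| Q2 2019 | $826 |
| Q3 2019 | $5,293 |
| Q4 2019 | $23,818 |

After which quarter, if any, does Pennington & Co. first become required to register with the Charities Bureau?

Q2 2019

Through Q2 2018: $44,989
Through Q3 2018: $59,312
Through Q4 2018: $63,567
Through Q1 2019: $85,177
Through Q2 2019: $86,003 ← exceeds threshold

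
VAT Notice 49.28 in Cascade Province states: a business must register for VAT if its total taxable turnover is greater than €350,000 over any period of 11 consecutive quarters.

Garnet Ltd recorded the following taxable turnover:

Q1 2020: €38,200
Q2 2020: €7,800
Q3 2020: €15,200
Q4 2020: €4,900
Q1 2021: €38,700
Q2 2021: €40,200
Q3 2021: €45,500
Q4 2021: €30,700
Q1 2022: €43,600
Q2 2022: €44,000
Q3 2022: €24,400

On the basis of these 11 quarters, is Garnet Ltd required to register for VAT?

No

Total taxable turnover: €38,200 + €7,800 + €15,200 + €4,900 + €38,700 + €40,200 + €45,500 + €30,700 + €43,600 + €44,000 + €24,400 = €333,200.
€333,200 ≤ €350,000, so the threshold is not exceeded.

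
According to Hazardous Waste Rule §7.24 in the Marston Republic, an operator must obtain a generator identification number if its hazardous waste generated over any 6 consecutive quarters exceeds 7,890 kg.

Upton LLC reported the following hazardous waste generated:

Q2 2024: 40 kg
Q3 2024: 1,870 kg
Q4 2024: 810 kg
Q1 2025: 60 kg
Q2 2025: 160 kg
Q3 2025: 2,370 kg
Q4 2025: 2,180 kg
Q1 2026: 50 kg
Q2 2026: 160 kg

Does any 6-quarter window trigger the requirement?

Q2 2024–Q3 2025: 40 kg + 1,870 kg + 810 kg + 60 kg + 160 kg + 2,370 kg = 5,310 kg (under)
Q3 2024–Q4 2025: 1,870 kg + 810 kg + 60 kg + 160 kg + 2,370 kg + 2,180 kg = 7,450 kg (under)
Q4 2024–Q1 2026: 810 kg + 60 kg + 160 kg + 2,370 kg + 2,180 kg + 50 kg = 5,630 kg (under)
Q1 2025–Q2 2026: 60 kg + 160 kg + 2,370 kg + 2,180 kg + 50 kg + 160 kg = 4,980 kg (under)
No window exceeds 7,890 kg.

No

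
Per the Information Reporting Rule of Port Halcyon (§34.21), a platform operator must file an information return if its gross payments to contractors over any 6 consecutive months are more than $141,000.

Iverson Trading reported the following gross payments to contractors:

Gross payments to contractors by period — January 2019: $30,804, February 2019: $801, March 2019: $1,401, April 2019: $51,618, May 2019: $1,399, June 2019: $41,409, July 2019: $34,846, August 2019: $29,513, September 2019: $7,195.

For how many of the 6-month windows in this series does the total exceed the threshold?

January 2019–June 2019: $30,804 + $801 + $1,401 + $51,618 + $1,399 + $41,409 = $127,432 (under)
February 2019–July 2019: $801 + $1,401 + $51,618 + $1,399 + $41,409 + $34,846 = $131,474 (under)
March 2019–August 2019: $1,401 + $51,618 + $1,399 + $41,409 + $34,846 + $29,513 = $160,186 (over)
April 2019–September 2019: $51,618 + $1,399 + $41,409 + $34,846 + $29,513 + $7,195 = $165,980 (over)
2 windows exceed the threshold.

2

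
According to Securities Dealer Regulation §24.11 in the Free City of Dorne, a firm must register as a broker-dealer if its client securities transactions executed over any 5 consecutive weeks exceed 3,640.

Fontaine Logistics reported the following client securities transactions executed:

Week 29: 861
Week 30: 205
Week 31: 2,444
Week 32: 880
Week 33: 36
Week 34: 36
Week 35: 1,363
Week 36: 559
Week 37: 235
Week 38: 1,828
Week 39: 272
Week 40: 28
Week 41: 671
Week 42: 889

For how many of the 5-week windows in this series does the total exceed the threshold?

5

Week 29–Week 33: 861 + 205 + 2,444 + 880 + 36 = 4,426 (over)
Week 30–Week 34: 205 + 2,444 + 880 + 36 + 36 = 3,601 (under)
Week 31–Week 35: 2,444 + 880 + 36 + 36 + 1,363 = 4,759 (over)
Week 32–Week 36: 880 + 36 + 36 + 1,363 + 559 = 2,874 (under)
Week 33–Week 37: 36 + 36 + 1,363 + 559 + 235 = 2,229 (under)
Week 34–Week 38: 36 + 1,363 + 559 + 235 + 1,828 = 4,021 (over)
Week 35–Week 39: 1,363 + 559 + 235 + 1,828 + 272 = 4,257 (over)
Week 36–Week 40: 559 + 235 + 1,828 + 272 + 28 = 2,922 (under)
Week 37–Week 41: 235 + 1,828 + 272 + 28 + 671 = 3,034 (under)
Week 38–Week 42: 1,828 + 272 + 28 + 671 + 889 = 3,688 (over)
5 windows exceed the threshold.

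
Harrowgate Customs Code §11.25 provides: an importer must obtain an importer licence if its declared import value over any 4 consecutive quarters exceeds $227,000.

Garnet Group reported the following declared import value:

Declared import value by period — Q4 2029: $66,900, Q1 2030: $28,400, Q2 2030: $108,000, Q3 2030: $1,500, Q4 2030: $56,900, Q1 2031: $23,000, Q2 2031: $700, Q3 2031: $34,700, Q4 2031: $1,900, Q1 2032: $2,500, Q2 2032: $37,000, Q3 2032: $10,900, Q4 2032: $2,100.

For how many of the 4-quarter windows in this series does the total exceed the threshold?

Q4 2029–Q3 2030: $66,900 + $28,400 + $108,000 + $1,500 = $204,800 (under)
Q1 2030–Q4 2030: $28,400 + $108,000 + $1,500 + $56,900 = $194,800 (under)
Q2 2030–Q1 2031: $108,000 + $1,500 + $56,900 + $23,000 = $189,400 (under)
Q3 2030–Q2 2031: $1,500 + $56,900 + $23,000 + $700 = $82,100 (under)
Q4 2030–Q3 2031: $56,900 + $23,000 + $700 + $34,700 = $115,300 (under)
Q1 2031–Q4 2031: $23,000 + $700 + $34,700 + $1,900 = $60,300 (under)
Q2 2031–Q1 2032: $700 + $34,700 + $1,900 + $2,500 = $39,800 (under)
Q3 2031–Q2 2032: $34,700 + $1,900 + $2,500 + $37,000 = $76,100 (under)
Q4 2031–Q3 2032: $1,900 + $2,500 + $37,000 + $10,900 = $52,300 (under)
Q1 2032–Q4 2032: $2,500 + $37,000 + $10,900 + $2,100 = $52,500 (under)
0 windows exceed the threshold.

0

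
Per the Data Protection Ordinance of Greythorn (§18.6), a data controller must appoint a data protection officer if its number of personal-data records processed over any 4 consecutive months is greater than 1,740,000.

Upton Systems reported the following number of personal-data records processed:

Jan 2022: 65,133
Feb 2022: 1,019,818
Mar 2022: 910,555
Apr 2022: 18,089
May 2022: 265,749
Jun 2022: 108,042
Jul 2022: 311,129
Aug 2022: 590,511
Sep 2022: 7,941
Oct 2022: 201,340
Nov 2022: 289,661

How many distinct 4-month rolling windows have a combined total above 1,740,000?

Jan 2022–Apr 2022: 65,133 + 1,019,818 + 910,555 + 18,089 = 2,013,595 (over)
Feb 2022–May 2022: 1,019,818 + 910,555 + 18,089 + 265,749 = 2,214,211 (over)
Mar 2022–Jun 2022: 910,555 + 18,089 + 265,749 + 108,042 = 1,302,435 (under)
Apr 2022–Jul 2022: 18,089 + 265,749 + 108,042 + 311,129 = 703,009 (under)
May 2022–Aug 2022: 265,749 + 108,042 + 311,129 + 590,511 = 1,275,431 (under)
Jun 2022–Sep 2022: 108,042 + 311,129 + 590,511 + 7,941 = 1,017,623 (under)
Jul 2022–Oct 2022: 311,129 + 590,511 + 7,941 + 201,340 = 1,110,921 (under)
Aug 2022–Nov 2022: 590,511 + 7,941 + 201,340 + 289,661 = 1,089,453 (under)
2 windows exceed the threshold.

2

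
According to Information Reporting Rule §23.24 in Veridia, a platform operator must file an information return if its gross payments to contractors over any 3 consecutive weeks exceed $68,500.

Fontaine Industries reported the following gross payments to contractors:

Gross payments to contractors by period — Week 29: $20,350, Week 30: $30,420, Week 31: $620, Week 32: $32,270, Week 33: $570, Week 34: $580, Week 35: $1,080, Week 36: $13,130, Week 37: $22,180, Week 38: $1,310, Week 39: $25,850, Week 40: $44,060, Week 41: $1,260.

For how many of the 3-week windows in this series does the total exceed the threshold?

2

Week 29–Week 31: $20,350 + $30,420 + $620 = $51,390 (under)
Week 30–Week 32: $30,420 + $620 + $32,270 = $63,310 (under)
Week 31–Week 33: $620 + $32,270 + $570 = $33,460 (under)
Week 32–Week 34: $32,270 + $570 + $580 = $33,420 (under)
Week 33–Week 35: $570 + $580 + $1,080 = $2,230 (under)
Week 34–Week 36: $580 + $1,080 + $13,130 = $14,790 (under)
Week 35–Week 37: $1,080 + $13,130 + $22,180 = $36,390 (under)
Week 36–Week 38: $13,130 + $22,180 + $1,310 = $36,620 (under)
Week 37–Week 39: $22,180 + $1,310 + $25,850 = $49,340 (under)
Week 38–Week 40: $1,310 + $25,850 + $44,060 = $71,220 (over)
Week 39–Week 41: $25,850 + $44,060 + $1,260 = $71,170 (over)
2 windows exceed the threshold.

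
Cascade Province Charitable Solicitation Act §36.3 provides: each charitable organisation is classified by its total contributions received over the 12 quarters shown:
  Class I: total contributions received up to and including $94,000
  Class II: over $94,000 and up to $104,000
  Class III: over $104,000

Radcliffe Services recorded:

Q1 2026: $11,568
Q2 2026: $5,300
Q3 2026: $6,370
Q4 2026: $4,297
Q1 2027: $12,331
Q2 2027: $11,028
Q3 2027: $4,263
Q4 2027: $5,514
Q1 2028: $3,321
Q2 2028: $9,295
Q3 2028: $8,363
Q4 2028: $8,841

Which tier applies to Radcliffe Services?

Total contributions received: $11,568 + $5,300 + $6,370 + $4,297 + $12,331 + $11,028 + $4,263 + $5,514 + $3,321 + $9,295 + $8,363 + $8,841 = $90,491.
$90,491 ≤ $94,000, so Class I applies.

Class I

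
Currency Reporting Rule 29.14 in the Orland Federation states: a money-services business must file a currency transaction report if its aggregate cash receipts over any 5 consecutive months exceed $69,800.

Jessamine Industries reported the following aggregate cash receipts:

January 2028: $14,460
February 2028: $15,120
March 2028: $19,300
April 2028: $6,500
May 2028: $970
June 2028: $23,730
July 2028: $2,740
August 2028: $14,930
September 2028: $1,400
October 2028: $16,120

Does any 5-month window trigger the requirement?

January 2028–May 2028: $14,460 + $15,120 + $19,300 + $6,500 + $970 = $56,350 (under)
February 2028–June 2028: $15,120 + $19,300 + $6,500 + $970 + $23,730 = $65,620 (under)
March 2028–July 2028: $19,300 + $6,500 + $970 + $23,730 + $2,740 = $53,240 (under)
April 2028–August 2028: $6,500 + $970 + $23,730 + $2,740 + $14,930 = $48,870 (under)
May 2028–September 2028: $970 + $23,730 + $2,740 + $14,930 + $1,400 = $43,770 (under)
June 2028–October 2028: $23,730 + $2,740 + $14,930 + $1,400 + $16,120 = $58,920 (under)
No window exceeds $69,800.

No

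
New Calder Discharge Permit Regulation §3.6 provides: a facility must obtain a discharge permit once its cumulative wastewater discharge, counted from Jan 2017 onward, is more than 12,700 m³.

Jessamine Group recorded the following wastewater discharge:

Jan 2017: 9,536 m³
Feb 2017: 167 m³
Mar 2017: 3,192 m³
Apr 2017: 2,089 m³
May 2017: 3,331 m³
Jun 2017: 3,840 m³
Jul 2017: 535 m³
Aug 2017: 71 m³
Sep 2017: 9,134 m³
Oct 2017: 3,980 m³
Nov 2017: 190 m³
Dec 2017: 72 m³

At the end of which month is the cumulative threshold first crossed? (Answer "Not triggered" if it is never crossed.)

Mar 2017

Through Jan 2017: 9,536 m³
Through Feb 2017: 9,703 m³
Through Mar 2017: 12,895 m³ ← exceeds threshold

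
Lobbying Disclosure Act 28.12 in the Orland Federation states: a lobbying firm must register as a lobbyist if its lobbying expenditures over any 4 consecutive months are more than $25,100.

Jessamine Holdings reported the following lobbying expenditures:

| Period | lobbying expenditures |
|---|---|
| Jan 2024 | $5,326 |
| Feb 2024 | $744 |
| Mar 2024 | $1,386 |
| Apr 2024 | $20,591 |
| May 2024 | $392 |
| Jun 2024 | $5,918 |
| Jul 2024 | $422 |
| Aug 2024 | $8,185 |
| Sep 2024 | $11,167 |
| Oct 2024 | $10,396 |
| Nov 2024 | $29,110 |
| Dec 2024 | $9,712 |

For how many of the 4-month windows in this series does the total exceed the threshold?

Jan 2024–Apr 2024: $5,326 + $744 + $1,386 + $20,591 = $28,047 (over)
Feb 2024–May 2024: $744 + $1,386 + $20,591 + $392 = $23,113 (under)
Mar 2024–Jun 2024: $1,386 + $20,591 + $392 + $5,918 = $28,287 (over)
Apr 2024–Jul 2024: $20,591 + $392 + $5,918 + $422 = $27,323 (over)
May 2024–Aug 2024: $392 + $5,918 + $422 + $8,185 = $14,917 (under)
Jun 2024–Sep 2024: $5,918 + $422 + $8,185 + $11,167 = $25,692 (over)
Jul 2024–Oct 2024: $422 + $8,185 + $11,167 + $10,396 = $30,170 (over)
Aug 2024–Nov 2024: $8,185 + $11,167 + $10,396 + $29,110 = $58,858 (over)
Sep 2024–Dec 2024: $11,167 + $10,396 + $29,110 + $9,712 = $60,385 (over)
7 windows exceed the threshold.

7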